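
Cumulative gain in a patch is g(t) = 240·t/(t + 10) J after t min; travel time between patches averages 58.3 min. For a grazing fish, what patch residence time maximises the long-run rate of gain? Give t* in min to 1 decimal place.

Optimal t* satisfies g'(t*) = g(t*)/(T + t*).
g'(t) = 240·10/(t + 10)². Setting 240·10/(t+10)² = 240t/[(t+10)(58.3+t)] gives 10(58.3+t) = t(t+10), so t² = 10×58.3 = 583.
t* = √583 = 24.15 min.

24.1 min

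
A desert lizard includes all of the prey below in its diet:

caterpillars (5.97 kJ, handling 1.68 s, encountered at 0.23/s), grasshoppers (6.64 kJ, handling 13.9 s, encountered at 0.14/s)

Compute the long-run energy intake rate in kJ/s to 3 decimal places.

R = Σλ_iE_i / (1 + Σλ_ih_i)
Numerator: 0.23×5.97 + 0.14×6.64 = 2.303
Denominator: 1 + 0.23×1.68 + 0.14×13.9 = 3.332
R = 2.303/3.332 = 0.691 kJ/s

0.691 kJ/s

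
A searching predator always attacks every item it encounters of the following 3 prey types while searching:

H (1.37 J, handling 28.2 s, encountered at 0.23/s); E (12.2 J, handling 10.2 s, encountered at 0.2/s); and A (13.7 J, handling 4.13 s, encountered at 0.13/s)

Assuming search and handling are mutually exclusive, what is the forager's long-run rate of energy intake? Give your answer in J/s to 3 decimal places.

0.451 J/s

Energy encountered per unit search time: 0.23×1.37 + 0.2×12.2 + 0.13×13.7 = 4.536 J/s.
Handling time per unit search time: 0.23×28.2 + 0.2×10.2 + 0.13×4.13 = 9.063.
Rate = 4.536/(1 + 9.063) = 0.4508 J/s.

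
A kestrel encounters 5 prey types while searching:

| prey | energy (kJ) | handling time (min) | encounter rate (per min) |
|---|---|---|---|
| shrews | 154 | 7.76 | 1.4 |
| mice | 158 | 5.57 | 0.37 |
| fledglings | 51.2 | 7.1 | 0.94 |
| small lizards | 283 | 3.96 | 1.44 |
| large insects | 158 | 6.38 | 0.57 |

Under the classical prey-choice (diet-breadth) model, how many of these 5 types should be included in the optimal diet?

Profitabilities (E/h, kJ/min): small lizards 71.5, mice 28.4, large insects 24.8, shrews 19.8, fledglings 7.21. Add prey in this order while the next type's profitability exceeds the intake rate on those already taken.
Rate on top 1: 60.8. mice: 28.4 < 60.8 → exclude; stop.
Optimal diet: small lizards — 1 of 5 types.

1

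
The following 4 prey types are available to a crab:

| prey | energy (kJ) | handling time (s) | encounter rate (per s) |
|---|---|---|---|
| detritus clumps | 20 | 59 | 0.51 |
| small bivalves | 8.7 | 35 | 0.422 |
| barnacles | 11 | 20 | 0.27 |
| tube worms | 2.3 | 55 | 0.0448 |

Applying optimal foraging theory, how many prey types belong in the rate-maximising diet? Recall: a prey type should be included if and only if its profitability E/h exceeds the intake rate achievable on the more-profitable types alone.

1

Profitabilities (E/h, kJ/s): barnacles 0.55, detritus clumps 0.339, small bivalves 0.249, tube worms 0.0418. Add prey in this order while the next type's profitability exceeds the intake rate on those already taken.
Rate on top 1: 0.4641. detritus clumps: 0.339 < 0.4641 → exclude; stop.
Optimal diet: barnacles — 1 of 4 types.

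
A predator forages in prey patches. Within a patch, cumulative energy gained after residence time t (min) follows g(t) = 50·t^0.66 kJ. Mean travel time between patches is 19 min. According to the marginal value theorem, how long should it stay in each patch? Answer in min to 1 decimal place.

36.9 min

Optimal t* satisfies g'(t*) = g(t*)/(T + t*).
g'(t) = 0.66·50·t^-0.34. Setting 0.66·50·t^-0.34 = 50·t^0.66/(19+t) gives 0.66(19+t) = t, so 0.34·t = 0.66×19.
t* = 0.66×19/0.34 = 36.88 min.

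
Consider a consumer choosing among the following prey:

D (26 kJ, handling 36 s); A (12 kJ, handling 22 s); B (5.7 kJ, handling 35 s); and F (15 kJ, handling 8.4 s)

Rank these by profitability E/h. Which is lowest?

B

In descending order of E/h:
F: 15/8.4 = 1.79 kJ/s
D: 26/36 = 0.722 kJ/s
A: 12/22 = 0.545 kJ/s
B: 5.7/35 = 0.163 kJ/s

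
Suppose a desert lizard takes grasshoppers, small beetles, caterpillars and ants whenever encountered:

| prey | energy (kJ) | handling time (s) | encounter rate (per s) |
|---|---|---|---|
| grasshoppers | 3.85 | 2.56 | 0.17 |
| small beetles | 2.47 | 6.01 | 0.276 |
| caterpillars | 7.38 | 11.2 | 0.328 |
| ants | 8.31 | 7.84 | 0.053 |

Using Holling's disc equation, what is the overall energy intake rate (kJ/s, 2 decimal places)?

R = (0.17×3.85 + 0.276×2.47 + 0.328×7.38 + 0.053×8.31) / (1 + 0.17×2.56 + 0.276×6.01 + 0.328×11.2 + 0.053×7.84) = 4.197/7.183 = 0.5843 kJ/s.

0.58 kJ/s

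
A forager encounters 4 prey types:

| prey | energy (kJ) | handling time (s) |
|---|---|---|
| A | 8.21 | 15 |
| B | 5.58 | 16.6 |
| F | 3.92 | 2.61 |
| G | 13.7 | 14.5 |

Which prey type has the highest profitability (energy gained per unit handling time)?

F

In descending order of E/h:
F: 3.92/2.61 = 1.5 kJ/s
G: 13.7/14.5 = 0.945 kJ/s
A: 8.21/15 = 0.547 kJ/s
B: 5.58/16.6 = 0.336 kJ/s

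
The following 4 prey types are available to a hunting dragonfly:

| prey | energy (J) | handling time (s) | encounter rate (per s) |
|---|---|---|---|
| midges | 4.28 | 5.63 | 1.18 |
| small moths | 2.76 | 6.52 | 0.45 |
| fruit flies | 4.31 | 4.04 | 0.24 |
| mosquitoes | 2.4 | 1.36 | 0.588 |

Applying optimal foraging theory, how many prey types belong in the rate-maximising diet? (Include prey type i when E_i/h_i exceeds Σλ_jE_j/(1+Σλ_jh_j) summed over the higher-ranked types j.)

2

Rank by E/h (J/s): mosquitoes 1.76, fruit flies 1.07, midges 0.76, small moths 0.423. Include each in turn until the next type's E/h falls below the running intake rate.
Rate on top 1: 0.7841. fruit flies: 1.07 > 0.7841 → include.
Rate on top 2: 0.8831. midges: 0.76 < 0.8831 → exclude; stop.
Optimal diet: mosquitoes, fruit flies — 2 of 4 types.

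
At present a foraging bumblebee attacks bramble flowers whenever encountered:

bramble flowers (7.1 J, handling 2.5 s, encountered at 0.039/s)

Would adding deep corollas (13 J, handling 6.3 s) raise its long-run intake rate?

Yes

On bramble flowers alone, R = ΣλE/(1+Σλh) = 0.2769/1.097 = 0.2523 J/s.
Profitability of deep corollas: 13/6.3 = 2.063 J/s.
2.063 > 0.2523, so adding deep corollas raises the average — include it.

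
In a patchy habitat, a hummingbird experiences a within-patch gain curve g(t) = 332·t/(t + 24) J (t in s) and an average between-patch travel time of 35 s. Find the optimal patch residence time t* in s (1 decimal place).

Optimal t* satisfies g'(t*) = g(t*)/(T + t*).
g'(t) = 332·24/(t + 24)². Setting 332·24/(t+24)² = 332t/[(t+24)(35+t)] gives 24(35+t) = t(t+24), so t² = 24×35 = 840.
t* = √840 = 28.98 s.

29.0 s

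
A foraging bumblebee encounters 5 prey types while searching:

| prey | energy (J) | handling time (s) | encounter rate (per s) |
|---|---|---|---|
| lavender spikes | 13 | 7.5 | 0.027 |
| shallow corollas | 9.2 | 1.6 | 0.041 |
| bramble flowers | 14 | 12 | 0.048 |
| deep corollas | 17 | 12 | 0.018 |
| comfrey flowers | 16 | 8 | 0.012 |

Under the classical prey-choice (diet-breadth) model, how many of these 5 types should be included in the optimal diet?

5

E/h in descending order: shallow corollas 5.75, comfrey flowers 2, lavender spikes 1.73, deep corollas 1.42, bramble flowers 1.17 J/s. The optimal diet is the largest prefix of this list for which every included type satisfies E_i/h_i > R on the types above it.
Rate on top 1: 0.354. comfrey flowers: 2 > 0.354 → include.
Rate on top 2: 0.49. lavender spikes: 1.73 > 0.49 → include.
Rate on top 3: 0.6746. deep corollas: 1.42 > 0.6746 → include.
Rate on top 4: 0.776. bramble flowers: 1.17 > 0.776 → include.
Optimal diet: shallow corollas, comfrey flowers, lavender spikes, deep corollas, bramble flowers — 5 of 5 types.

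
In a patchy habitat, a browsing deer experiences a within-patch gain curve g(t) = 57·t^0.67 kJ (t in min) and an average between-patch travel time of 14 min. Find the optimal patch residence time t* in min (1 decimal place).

Optimal t* satisfies g'(t*) = g(t*)/(T + t*).
g'(t) = 0.67·57·t^-0.33. Setting 0.67·57·t^-0.33 = 57·t^0.67/(14+t) gives 0.67(14+t) = t, so 0.33·t = 0.67×14.
t* = 0.67×14/0.33 = 28.42 min.

28.4 min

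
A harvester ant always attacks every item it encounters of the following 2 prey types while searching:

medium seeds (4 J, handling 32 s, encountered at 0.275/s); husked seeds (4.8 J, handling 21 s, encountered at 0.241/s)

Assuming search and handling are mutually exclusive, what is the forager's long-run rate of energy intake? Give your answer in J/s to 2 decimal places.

Energy encountered per unit search time: 0.275×4 + 0.241×4.8 = 2.257 J/s.
Handling time per unit search time: 0.275×32 + 0.241×21 = 13.86.
Rate = 2.257/(1 + 13.86) = 0.1519 J/s.

0.15 J/s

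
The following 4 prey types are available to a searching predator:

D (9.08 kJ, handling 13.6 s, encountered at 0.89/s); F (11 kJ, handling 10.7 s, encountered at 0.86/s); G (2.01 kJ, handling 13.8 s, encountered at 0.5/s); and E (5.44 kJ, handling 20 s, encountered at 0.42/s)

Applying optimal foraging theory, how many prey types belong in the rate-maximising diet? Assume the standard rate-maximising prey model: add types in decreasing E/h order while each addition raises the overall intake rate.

1

Rank by E/h (kJ/s): F 1.03, D 0.668, E 0.272, G 0.146. Include each in turn until the next type's E/h falls below the running intake rate.
Rate on top 1: 0.9273. D: 0.668 < 0.9273 → exclude; stop.
Optimal diet: F — 1 of 4 types.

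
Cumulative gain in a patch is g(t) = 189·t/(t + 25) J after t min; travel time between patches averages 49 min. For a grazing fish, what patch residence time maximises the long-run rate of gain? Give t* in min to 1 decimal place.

35.0 min

Optimal t* satisfies g'(t*) = g(t*)/(T + t*).
g'(t) = 189·25/(t + 25)². Setting 189·25/(t+25)² = 189t/[(t+25)(49+t)] gives 25(49+t) = t(t+25), so t² = 25×49 = 1225.
t* = √1225 = 35 min.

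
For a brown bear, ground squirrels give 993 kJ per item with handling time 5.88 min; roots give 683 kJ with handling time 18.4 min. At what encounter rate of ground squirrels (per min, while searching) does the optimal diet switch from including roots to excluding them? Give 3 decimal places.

0.048 per min

At the threshold, the rate on ground squirrels alone equals the profitability of roots: λ·993/(1 + λ·5.88) = 683/18.4 = 37.12.
Rearranging, λ(993 − 37.12×5.88) = 37.12, so λ = 37.12/774.7 = 0.04791 per min.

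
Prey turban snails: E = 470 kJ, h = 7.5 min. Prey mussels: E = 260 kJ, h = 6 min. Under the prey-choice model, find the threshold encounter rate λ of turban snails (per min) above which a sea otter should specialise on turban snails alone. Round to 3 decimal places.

0.299 per min

At the threshold, the rate on turban snails alone equals the profitability of mussels: λ·470/(1 + λ·7.5) = 260/6 = 43.33.
Rearranging, λ(470 − 43.33×7.5) = 43.33, so λ = 43.33/145 = 0.2989 per min.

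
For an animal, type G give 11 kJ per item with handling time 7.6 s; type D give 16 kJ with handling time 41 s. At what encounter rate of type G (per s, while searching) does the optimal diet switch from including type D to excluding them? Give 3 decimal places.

The zero-one rule: include type D iff E₂/h₂ > λE₁/(1+λh₁). Equality gives the switch point.
λE₁h₂ = E₂ + λE₂h₁ ⇒ λ = E₂/(E₁h₂ − E₂h₁) = 16/(451 − 121.6) = 0.04857 per s.

0.049 per s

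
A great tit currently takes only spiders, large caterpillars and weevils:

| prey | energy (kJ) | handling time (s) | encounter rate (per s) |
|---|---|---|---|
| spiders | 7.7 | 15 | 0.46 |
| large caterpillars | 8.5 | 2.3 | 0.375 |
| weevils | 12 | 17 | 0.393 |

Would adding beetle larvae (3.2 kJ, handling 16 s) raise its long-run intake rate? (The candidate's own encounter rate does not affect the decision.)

No

Current rate: (0.46×7.7 + 0.375×8.5 + 0.393×12)/(1 + 0.46×15 + 0.375×2.3 + 0.393×17) = 0.7411 kJ/s.
Profitability of beetle larvae: 3.2/16 = 0.2 kJ/s.
Since 0.2 < R, time spent handling beetle larvae is better spent searching.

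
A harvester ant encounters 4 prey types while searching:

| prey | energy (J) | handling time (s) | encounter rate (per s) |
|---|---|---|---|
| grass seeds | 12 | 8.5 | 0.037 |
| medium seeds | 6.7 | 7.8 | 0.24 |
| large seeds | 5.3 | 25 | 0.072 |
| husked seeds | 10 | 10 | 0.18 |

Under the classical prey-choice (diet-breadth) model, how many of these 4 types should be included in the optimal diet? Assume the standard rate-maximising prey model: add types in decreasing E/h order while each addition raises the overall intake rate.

E/h in descending order: grass seeds 1.41, husked seeds 1, medium seeds 0.859, large seeds 0.212 J/s. The optimal diet is the largest prefix of this list for which every included type satisfies E_i/h_i > R on the types above it.
Rate on top 1: 0.3378. husked seeds: 1 > 0.3378 → include.
Rate on top 2: 0.7205. medium seeds: 0.859 > 0.7205 → include.
Rate on top 3: 0.7725. large seeds: 0.212 < 0.7725 → exclude; stop.
Optimal diet: grass seeds, husked seeds, medium seeds — 3 of 4 types.

3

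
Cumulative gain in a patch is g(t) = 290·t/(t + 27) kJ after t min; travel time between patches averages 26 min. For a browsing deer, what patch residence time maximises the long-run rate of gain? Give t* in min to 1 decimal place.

Maximise g(t)/(T+t): set derivative to zero → g'(t)(T+t) = g(t).
g'(t) = 290·27/(t + 27)². Setting 290·27/(t+27)² = 290t/[(t+27)(26+t)] gives 27(26+t) = t(t+27), so t² = 27×26 = 702.
t* = √702 = 26.5 min.

26.5 min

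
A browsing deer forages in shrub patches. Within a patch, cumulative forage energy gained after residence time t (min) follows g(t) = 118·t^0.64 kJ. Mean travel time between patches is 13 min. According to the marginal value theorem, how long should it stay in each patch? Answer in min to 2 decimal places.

23.11 min

By the marginal value theorem, leave when the instantaneous gain rate g'(t) equals the habitat-wide average g(t)/(T + t).
g'(t) = 0.64·118·t^-0.36. Setting 0.64·118·t^-0.36 = 118·t^0.64/(13+t) gives 0.64(13+t) = t, so 0.36·t = 0.64×13.
t* = 0.64×13/0.36 = 23.11 min.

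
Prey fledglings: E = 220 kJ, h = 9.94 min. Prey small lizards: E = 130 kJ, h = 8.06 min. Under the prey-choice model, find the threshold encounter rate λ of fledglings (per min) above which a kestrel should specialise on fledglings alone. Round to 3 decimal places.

Drop small lizards once their profitability E₂/h₂ falls below the rate achievable on fledglings alone: E₂/h₂ = λE₁/(1 + λh₁).
Solve for λ: λE₁h₂ = E₂(1 + λh₁) → λ(E₁h₂ − E₂h₁) = E₂ → λ = E₂/(E₁h₂ − E₂h₁).
λ = 130/(220×8.06 − 130×9.94) = 130/481 = 0.2703 per min.

0.270 per min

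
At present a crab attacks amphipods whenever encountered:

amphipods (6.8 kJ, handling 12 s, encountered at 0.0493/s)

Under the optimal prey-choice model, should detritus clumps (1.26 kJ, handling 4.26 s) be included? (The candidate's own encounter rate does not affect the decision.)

Yes

Intake rate on the current diet: R = (0.0493×6.8) / (1 + 0.0493×12) = 0.3352/1.592 = 0.2106 kJ/s.
Profitability of detritus clumps: 1.26/4.26 = 0.2958 kJ/s.
0.2958 > 0.2106, so adding detritus clumps raises the average — include it.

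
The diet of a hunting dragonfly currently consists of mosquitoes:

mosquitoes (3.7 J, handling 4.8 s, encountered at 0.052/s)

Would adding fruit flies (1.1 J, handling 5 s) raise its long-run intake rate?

Current rate: (0.052×3.7)/(1 + 0.052×4.8) = 0.154 J/s.
Profitability of fruit flies: 1.1/5 = 0.22 J/s.
0.22 > 0.154, so adding fruit flies raises the average — include it.

Yes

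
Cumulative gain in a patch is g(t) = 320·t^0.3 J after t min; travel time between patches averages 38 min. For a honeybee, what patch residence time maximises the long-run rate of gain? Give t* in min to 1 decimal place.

16.3 min

By the marginal value theorem, leave when the instantaneous gain rate g'(t) equals the habitat-wide average g(t)/(T + t).
g'(t) = 0.3·320·t^-0.7. Setting 0.3·320·t^-0.7 = 320·t^0.3/(38+t) gives 0.3(38+t) = t, so 0.70·t = 0.3×38.
t* = 0.3×38/0.70 = 16.29 min.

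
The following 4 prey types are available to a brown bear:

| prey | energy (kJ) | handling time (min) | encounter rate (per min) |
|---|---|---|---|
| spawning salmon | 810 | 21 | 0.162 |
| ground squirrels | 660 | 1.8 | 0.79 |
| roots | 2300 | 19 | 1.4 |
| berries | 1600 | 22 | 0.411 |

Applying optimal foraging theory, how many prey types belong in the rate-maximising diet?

1

E/h in descending order: ground squirrels 367, roots 121, berries 72.7, spawning salmon 38.6 kJ/min. The optimal diet is the largest prefix of this list for which every included type satisfies E_i/h_i > R on the types above it.
Rate on top 1: 215.3. roots: 121 < 215.3 → exclude; stop.
Optimal diet: ground squirrels — 1 of 4 types.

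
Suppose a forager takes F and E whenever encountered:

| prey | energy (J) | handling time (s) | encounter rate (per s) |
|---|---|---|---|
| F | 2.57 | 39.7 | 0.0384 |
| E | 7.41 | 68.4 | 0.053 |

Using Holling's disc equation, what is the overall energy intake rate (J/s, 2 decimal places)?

0.08 J/s

R = Σλ_iE_i / (1 + Σλ_ih_i)
Numerator: 0.0384×2.57 + 0.053×7.41 = 0.4914
Denominator: 1 + 0.0384×39.7 + 0.053×68.4 = 6.15
R = 0.4914/6.15 = 0.07991 J/s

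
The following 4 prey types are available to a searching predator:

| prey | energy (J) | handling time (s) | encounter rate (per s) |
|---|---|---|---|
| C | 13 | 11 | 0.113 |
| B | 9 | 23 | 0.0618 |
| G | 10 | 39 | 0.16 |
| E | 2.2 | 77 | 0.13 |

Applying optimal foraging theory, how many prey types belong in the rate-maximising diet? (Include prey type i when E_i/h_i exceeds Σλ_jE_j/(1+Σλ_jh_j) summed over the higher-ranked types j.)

Rank by E/h (J/s): C 1.18, B 0.391, G 0.256, E 0.0286. Include each in turn until the next type's E/h falls below the running intake rate.
Rate on top 1: 0.6549. B: 0.391 < 0.6549 → exclude; stop.
Optimal diet: C — 1 of 4 types.

1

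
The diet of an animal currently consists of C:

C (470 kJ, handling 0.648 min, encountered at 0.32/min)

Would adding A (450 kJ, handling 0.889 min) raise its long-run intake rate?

Yes

On C alone, R = ΣλE/(1+Σλh) = 150.4/1.207 = 124.6 kJ/min.
Profitability of A: 450/0.889 = 506.2 kJ/min.
506.2 > 124.6, so adding A raises the average — include it.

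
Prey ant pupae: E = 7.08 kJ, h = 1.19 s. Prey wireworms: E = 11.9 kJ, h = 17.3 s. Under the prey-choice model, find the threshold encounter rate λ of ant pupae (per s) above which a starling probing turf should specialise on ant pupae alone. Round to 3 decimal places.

Drop wireworms once their profitability E₂/h₂ falls below the rate achievable on ant pupae alone: E₂/h₂ = λE₁/(1 + λh₁).
Solve for λ: λE₁h₂ = E₂(1 + λh₁) → λ(E₁h₂ − E₂h₁) = E₂ → λ = E₂/(E₁h₂ − E₂h₁).
λ = 11.9/(7.08×17.3 − 11.9×1.19) = 11.9/108.3 = 0.1099 per s.

0.110 per s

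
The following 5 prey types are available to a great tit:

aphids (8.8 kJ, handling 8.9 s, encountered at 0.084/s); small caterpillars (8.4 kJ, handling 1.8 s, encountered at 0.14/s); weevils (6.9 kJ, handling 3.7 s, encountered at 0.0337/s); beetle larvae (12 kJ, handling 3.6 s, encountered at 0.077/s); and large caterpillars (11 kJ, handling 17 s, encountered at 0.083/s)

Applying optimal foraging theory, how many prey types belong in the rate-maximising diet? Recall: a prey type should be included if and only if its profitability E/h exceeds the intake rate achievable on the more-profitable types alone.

3

E/h in descending order: small caterpillars 4.67, beetle larvae 3.33, weevils 1.86, aphids 0.989, large caterpillars 0.647 kJ/s. The optimal diet is the largest prefix of this list for which every included type satisfies E_i/h_i > R on the types above it.
Rate on top 1: 0.9393. beetle larvae: 3.33 > 0.9393 → include.
Rate on top 2: 1.373. weevils: 1.86 > 1.373 → include.
Rate on top 3: 1.41. aphids: 0.989 < 1.41 → exclude; stop.
Optimal diet: small caterpillars, beetle larvae, weevils — 3 of 5 types.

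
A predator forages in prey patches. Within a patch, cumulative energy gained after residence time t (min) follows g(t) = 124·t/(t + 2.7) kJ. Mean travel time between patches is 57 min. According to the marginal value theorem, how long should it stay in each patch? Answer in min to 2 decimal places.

Maximise g(t)/(T+t): set derivative to zero → g'(t)(T+t) = g(t).
g'(t) = 124·2.7/(t + 2.7)². Setting 124·2.7/(t+2.7)² = 124t/[(t+2.7)(57+t)] gives 2.7(57+t) = t(t+2.7), so t² = 2.7×57 = 153.9.
t* = √153.9 = 12.41 min.

12.41 min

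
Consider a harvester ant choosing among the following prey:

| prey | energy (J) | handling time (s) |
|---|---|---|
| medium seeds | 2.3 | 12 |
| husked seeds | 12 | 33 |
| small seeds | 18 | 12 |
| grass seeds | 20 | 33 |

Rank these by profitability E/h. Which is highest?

Profitability E/h (J/s): medium seeds = 2.3/12 = 0.192, husked seeds = 12/33 = 0.364, small seeds = 18/12 = 1.5, grass seeds = 20/33 = 0.606.
Ranked: small seeds > grass seeds > husked seeds > medium seeds.

small seeds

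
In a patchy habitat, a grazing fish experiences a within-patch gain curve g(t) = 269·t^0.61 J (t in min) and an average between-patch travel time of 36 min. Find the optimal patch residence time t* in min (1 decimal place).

Optimal t* satisfies g'(t*) = g(t*)/(T + t*).
g'(t) = 0.61·269·t^-0.39. Setting 0.61·269·t^-0.39 = 269·t^0.61/(36+t) gives 0.61(36+t) = t, so 0.39·t = 0.61×36.
t* = 0.61×36/0.39 = 56.31 min.

56.3 min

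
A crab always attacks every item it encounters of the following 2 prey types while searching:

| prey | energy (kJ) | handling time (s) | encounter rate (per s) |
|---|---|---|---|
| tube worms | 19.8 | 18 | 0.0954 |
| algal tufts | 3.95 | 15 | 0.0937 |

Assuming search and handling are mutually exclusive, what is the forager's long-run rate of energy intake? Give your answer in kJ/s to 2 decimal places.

R = Σλ_iE_i / (1 + Σλ_ih_i)
Numerator: 0.0954×19.8 + 0.0937×3.95 = 2.259
Denominator: 1 + 0.0954×18 + 0.0937×15 = 4.123
R = 2.259/4.123 = 0.548 kJ/s

0.55 kJ/s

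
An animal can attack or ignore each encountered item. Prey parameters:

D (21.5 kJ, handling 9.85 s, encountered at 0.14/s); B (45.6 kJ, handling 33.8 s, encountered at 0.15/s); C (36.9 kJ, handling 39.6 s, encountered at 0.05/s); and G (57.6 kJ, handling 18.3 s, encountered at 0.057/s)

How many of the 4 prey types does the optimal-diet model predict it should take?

2

E/h in descending order: G 3.15, D 2.18, B 1.35, C 0.932 kJ/s. The optimal diet is the largest prefix of this list for which every included type satisfies E_i/h_i > R on the types above it.
Rate on top 1: 1.607. D: 2.18 > 1.607 → include.
Rate on top 2: 1.839. B: 1.35 < 1.839 → exclude; stop.
Optimal diet: G, D — 2 of 4 types.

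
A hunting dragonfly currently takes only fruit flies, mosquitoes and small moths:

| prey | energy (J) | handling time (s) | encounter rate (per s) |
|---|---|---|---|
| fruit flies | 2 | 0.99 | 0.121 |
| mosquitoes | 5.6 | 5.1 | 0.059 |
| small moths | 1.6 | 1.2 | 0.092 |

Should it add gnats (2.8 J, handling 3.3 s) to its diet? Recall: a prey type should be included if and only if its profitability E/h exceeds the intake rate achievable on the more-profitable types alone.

Intake rate on the current diet: R = (0.121×2 + 0.059×5.6 + 0.092×1.6) / (1 + 0.121×0.99 + 0.059×5.1 + 0.092×1.2) = 0.7196/1.531 = 0.47 J/s.
Profitability of gnats: 2.8/3.3 = 0.8485 J/s.
0.8485 > 0.47, so adding gnats raises the average — include it.

Yes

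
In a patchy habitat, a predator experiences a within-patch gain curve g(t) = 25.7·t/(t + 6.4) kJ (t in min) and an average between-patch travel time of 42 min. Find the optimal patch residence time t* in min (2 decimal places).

Optimal t* satisfies g'(t*) = g(t*)/(T + t*).
g'(t) = 25.7·6.4/(t + 6.4)². Setting 25.7·6.4/(t+6.4)² = 25.7t/[(t+6.4)(42+t)] gives 6.4(42+t) = t(t+6.4), so t² = 6.4×42 = 268.8.
t* = √268.8 = 16.4 min.

16.40 min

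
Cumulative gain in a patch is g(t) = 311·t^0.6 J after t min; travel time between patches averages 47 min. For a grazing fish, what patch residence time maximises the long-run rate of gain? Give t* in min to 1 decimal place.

70.5 min

By the marginal value theorem, leave when the instantaneous gain rate g'(t) equals the habitat-wide average g(t)/(T + t).
g'(t) = 0.6·311·t^-0.4. Setting 0.6·311·t^-0.4 = 311·t^0.6/(47+t) gives 0.6(47+t) = t, so 0.40·t = 0.6×47.
t* = 0.6×47/0.40 = 70.5 min.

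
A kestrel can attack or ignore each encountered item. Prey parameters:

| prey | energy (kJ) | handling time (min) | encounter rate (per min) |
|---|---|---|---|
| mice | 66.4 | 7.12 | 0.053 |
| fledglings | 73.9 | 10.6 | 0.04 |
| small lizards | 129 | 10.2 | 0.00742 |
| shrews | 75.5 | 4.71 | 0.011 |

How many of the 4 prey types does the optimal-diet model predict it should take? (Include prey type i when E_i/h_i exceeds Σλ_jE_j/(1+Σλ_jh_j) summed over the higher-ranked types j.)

4

E/h in descending order: shrews 16, small lizards 12.6, mice 9.33, fledglings 6.97 kJ/min. The optimal diet is the largest prefix of this list for which every included type satisfies E_i/h_i > R on the types above it.
Rate on top 1: 0.7896. small lizards: 12.6 > 0.7896 → include.
Rate on top 2: 1.586. mice: 9.33 > 1.586 → include.
Rate on top 3: 3.527. fledglings: 6.97 > 3.527 → include.
Optimal diet: shrews, small lizards, mice, fledglings — 4 of 4 types.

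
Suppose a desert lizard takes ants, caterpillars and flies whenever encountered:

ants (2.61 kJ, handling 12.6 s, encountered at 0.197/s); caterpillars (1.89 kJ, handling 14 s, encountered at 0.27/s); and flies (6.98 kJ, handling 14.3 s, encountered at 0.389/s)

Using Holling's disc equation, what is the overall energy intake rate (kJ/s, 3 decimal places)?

R = (0.197×2.61 + 0.27×1.89 + 0.389×6.98) / (1 + 0.197×12.6 + 0.27×14 + 0.389×14.3) = 3.74/12.82 = 0.2916 kJ/s.

0.292 kJ/s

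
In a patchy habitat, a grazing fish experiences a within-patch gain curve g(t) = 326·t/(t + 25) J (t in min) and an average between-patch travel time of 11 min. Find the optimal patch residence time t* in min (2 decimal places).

16.58 min

Optimal t* satisfies g'(t*) = g(t*)/(T + t*).
g'(t) = 326·25/(t + 25)². Setting 326·25/(t+25)² = 326t/[(t+25)(11+t)] gives 25(11+t) = t(t+25), so t² = 25×11 = 275.
t* = √275 = 16.58 min.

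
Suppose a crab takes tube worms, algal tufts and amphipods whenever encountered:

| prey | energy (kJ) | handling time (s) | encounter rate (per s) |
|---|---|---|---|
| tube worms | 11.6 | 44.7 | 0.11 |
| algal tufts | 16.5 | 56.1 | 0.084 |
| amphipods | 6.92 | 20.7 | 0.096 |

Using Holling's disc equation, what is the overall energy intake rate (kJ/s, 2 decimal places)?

R = (0.11×11.6 + 0.084×16.5 + 0.096×6.92) / (1 + 0.11×44.7 + 0.084×56.1 + 0.096×20.7) = 3.326/12.62 = 0.2636 kJ/s.

0.26 kJ/s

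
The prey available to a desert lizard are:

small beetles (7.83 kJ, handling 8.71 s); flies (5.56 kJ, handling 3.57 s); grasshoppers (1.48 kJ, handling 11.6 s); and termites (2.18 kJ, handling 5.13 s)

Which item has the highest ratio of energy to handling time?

In descending order of E/h:
flies: 5.56/3.57 = 1.56 kJ/s
small beetles: 7.83/8.71 = 0.899 kJ/s
termites: 2.18/5.13 = 0.425 kJ/s
grasshoppers: 1.48/11.6 = 0.128 kJ/s

flies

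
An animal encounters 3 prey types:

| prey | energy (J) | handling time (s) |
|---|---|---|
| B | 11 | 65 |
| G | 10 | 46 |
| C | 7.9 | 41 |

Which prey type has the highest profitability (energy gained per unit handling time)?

G

In descending order of E/h:
G: 10/46 = 0.217 J/s
C: 7.9/41 = 0.193 J/s
B: 11/65 = 0.169 J/s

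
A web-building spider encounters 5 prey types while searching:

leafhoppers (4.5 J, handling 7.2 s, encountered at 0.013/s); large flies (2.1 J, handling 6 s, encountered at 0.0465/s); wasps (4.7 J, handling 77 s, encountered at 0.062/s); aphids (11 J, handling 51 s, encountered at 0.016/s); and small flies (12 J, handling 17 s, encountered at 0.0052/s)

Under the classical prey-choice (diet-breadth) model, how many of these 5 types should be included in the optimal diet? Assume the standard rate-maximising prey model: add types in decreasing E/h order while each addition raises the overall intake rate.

Profitabilities (E/h, J/s): small flies 0.706, leafhoppers 0.625, large flies 0.35, aphids 0.216, wasps 0.061. Add prey in this order while the next type's profitability exceeds the intake rate on those already taken.
Rate on top 1: 0.05733. leafhoppers: 0.625 > 0.05733 → include.
Rate on top 2: 0.1023. large flies: 0.35 > 0.1023 → include.
Rate on top 3: 0.1496. aphids: 0.216 > 0.1496 → include.
Rate on top 4: 0.1733. wasps: 0.061 < 0.1733 → exclude; stop.
Optimal diet: small flies, leafhoppers, large flies, aphids — 4 of 5 types.

4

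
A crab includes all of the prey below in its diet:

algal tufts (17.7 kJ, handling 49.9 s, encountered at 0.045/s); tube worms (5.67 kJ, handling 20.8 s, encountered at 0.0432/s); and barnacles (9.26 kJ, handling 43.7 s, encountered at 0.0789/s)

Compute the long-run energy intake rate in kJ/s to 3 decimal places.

R = (0.045×17.7 + 0.0432×5.67 + 0.0789×9.26) / (1 + 0.045×49.9 + 0.0432×20.8 + 0.0789×43.7) = 1.772/7.592 = 0.2334 kJ/s.

0.233 kJ/s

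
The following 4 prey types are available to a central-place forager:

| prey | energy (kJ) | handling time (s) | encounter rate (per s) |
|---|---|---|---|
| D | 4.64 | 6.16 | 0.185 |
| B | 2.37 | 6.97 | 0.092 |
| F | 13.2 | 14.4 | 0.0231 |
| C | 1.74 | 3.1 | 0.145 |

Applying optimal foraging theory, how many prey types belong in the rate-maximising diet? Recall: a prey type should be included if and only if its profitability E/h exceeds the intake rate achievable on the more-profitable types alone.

Profitabilities (E/h, kJ/s): F 0.917, D 0.753, C 0.561, B 0.34. Add prey in this order while the next type's profitability exceeds the intake rate on those already taken.
Rate on top 1: 0.2288. D: 0.753 > 0.2288 → include.
Rate on top 2: 0.4706. C: 0.561 > 0.4706 → include.
Rate on top 3: 0.4845. B: 0.34 < 0.4845 → exclude; stop.
Optimal diet: F, D, C — 3 of 4 types.

3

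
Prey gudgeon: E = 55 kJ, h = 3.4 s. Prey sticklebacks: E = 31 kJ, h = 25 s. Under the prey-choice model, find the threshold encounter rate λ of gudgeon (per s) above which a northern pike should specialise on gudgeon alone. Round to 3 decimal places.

0.024 per s

At the threshold, the rate on gudgeon alone equals the profitability of sticklebacks: λ·55/(1 + λ·3.4) = 31/25 = 1.24.
Rearranging, λ(55 − 1.24×3.4) = 1.24, so λ = 1.24/50.78 = 0.02442 per s.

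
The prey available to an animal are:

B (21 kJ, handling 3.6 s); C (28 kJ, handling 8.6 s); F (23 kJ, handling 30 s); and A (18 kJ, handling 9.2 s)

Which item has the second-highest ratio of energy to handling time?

Profitability E/h (kJ/s): B = 21/3.6 = 5.83, C = 28/8.6 = 3.26, F = 23/30 = 0.767, A = 18/9.2 = 1.96.
Ranked: B > C > A > F.

C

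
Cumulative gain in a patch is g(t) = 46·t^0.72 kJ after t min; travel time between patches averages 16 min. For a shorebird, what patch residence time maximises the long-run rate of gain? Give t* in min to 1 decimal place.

41.1 min

Maximise g(t)/(T+t): set derivative to zero → g'(t)(T+t) = g(t).
g'(t) = 0.72·46·t^-0.28. Setting 0.72·46·t^-0.28 = 46·t^0.72/(16+t) gives 0.72(16+t) = t, so 0.28·t = 0.72×16.
t* = 0.72×16/0.28 = 41.14 min.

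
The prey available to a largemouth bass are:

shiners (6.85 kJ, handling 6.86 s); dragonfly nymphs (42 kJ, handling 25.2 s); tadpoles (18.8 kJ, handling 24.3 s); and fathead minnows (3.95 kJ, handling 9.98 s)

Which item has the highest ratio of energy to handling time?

dragonfly nymphs

Profitability E/h (kJ/s): shiners = 6.85/6.86 = 0.999, dragonfly nymphs = 42/25.2 = 1.67, tadpoles = 18.8/24.3 = 0.774, fathead minnows = 3.95/9.98 = 0.396.
Ranked: dragonfly nymphs > shiners > tadpoles > fathead minnows.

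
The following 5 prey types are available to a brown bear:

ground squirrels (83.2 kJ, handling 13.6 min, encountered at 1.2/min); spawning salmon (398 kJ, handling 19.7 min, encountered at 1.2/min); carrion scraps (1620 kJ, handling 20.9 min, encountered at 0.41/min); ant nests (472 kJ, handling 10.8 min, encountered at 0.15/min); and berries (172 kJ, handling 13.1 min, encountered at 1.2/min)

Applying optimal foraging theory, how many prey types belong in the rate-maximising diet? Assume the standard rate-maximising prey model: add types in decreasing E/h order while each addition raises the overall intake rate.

E/h in descending order: carrion scraps 77.5, ant nests 43.7, spawning salmon 20.2, berries 13.1, ground squirrels 6.12 kJ/min. The optimal diet is the largest prefix of this list for which every included type satisfies E_i/h_i > R on the types above it.
Rate on top 1: 69.41. ant nests: 43.7 < 69.41 → exclude; stop.
Optimal diet: carrion scraps — 1 of 5 types.

1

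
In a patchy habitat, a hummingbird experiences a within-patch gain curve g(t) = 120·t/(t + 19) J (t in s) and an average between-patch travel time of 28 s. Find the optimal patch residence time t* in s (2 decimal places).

By the marginal value theorem, leave when the instantaneous gain rate g'(t) equals the habitat-wide average g(t)/(T + t).
g'(t) = 120·19/(t + 19)². Setting 120·19/(t+19)² = 120t/[(t+19)(28+t)] gives 19(28+t) = t(t+19), so t² = 19×28 = 532.
t* = √532 = 23.07 s.

23.07 s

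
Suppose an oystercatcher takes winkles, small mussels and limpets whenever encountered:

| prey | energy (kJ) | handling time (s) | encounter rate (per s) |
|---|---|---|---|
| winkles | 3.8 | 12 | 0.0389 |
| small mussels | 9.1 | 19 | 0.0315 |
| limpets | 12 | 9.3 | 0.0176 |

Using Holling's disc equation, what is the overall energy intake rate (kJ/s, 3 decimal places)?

0.290 kJ/s

Energy encountered per unit search time: 0.0389×3.8 + 0.0315×9.1 + 0.0176×12 = 0.6457 kJ/s.
Handling time per unit search time: 0.0389×12 + 0.0315×19 + 0.0176×9.3 = 1.229.
Rate = 0.6457/(1 + 1.229) = 0.2897 kJ/s.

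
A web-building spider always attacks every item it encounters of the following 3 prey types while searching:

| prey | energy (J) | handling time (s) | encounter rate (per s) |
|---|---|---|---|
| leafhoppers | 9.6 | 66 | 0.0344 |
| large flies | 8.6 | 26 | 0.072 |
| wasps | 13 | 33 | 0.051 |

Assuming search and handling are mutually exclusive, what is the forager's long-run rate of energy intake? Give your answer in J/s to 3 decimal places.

0.236 J/s

R = (0.0344×9.6 + 0.072×8.6 + 0.051×13) / (1 + 0.0344×66 + 0.072×26 + 0.051×33) = 1.612/6.825 = 0.2362 J/s.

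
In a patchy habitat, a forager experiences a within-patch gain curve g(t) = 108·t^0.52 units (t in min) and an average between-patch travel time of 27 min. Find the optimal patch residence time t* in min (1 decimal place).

Optimal t* satisfies g'(t*) = g(t*)/(T + t*).
g'(t) = 0.52·108·t^-0.48. Setting 0.52·108·t^-0.48 = 108·t^0.52/(27+t) gives 0.52(27+t) = t, so 0.48·t = 0.52×27.
t* = 0.52×27/0.48 = 29.25 min.

29.3 min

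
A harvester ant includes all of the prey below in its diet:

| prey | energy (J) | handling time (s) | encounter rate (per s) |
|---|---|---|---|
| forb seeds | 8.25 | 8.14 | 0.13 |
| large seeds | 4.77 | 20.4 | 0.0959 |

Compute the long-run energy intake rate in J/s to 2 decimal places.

0.38 J/s

Energy encountered per unit search time: 0.13×8.25 + 0.0959×4.77 = 1.53 J/s.
Handling time per unit search time: 0.13×8.14 + 0.0959×20.4 = 3.015.
Rate = 1.53/(1 + 3.015) = 0.3811 J/s.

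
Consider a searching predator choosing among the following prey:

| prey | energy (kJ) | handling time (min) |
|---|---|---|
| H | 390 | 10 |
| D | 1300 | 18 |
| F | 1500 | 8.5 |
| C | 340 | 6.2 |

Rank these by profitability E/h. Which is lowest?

In descending order of E/h:
F: 1500/8.5 = 176 kJ/min
D: 1300/18 = 72.2 kJ/min
C: 340/6.2 = 54.8 kJ/min
H: 390/10 = 39 kJ/min

H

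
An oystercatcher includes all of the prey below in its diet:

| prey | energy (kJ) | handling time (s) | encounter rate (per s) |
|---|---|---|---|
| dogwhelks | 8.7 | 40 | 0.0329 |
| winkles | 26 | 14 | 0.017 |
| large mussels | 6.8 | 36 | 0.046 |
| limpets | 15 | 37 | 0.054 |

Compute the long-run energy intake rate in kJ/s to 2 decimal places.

0.30 kJ/s

R = (0.0329×8.7 + 0.017×26 + 0.046×6.8 + 0.054×15) / (1 + 0.0329×40 + 0.017×14 + 0.046×36 + 0.054×37) = 1.851/6.208 = 0.2982 kJ/s.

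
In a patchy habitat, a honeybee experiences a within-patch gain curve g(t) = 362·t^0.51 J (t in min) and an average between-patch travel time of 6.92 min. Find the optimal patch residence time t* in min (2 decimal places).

By the marginal value theorem, leave when the instantaneous gain rate g'(t) equals the habitat-wide average g(t)/(T + t).
g'(t) = 0.51·362·t^-0.49. Setting 0.51·362·t^-0.49 = 362·t^0.51/(6.92+t) gives 0.51(6.92+t) = t, so 0.49·t = 0.51×6.92.
t* = 0.51×6.92/0.49 = 7.202 min.

7.20 min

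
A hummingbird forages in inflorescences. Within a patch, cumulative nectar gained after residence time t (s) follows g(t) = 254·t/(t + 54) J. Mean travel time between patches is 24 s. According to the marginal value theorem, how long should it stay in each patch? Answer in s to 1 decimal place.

Optimal t* satisfies g'(t*) = g(t*)/(T + t*).
g'(t) = 254·54/(t + 54)². Setting 254·54/(t+54)² = 254t/[(t+54)(24+t)] gives 54(24+t) = t(t+54), so t² = 54×24 = 1296.
t* = √1296 = 36 s.

36.0 s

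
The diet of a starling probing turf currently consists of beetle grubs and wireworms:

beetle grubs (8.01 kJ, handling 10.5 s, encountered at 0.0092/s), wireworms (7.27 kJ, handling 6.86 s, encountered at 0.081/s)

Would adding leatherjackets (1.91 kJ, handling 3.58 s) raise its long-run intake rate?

Yes

Current rate: (0.0092×8.01 + 0.081×7.27)/(1 + 0.0092×10.5 + 0.081×6.86) = 0.401 kJ/s.
leatherjackets: E/h = 1.91/3.58 = 0.5335 kJ/s.
Since 0.5335 > R, including leatherjackets increases the long-run rate.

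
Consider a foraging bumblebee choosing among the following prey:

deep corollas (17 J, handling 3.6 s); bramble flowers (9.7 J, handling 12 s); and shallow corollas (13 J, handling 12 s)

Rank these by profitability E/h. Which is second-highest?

shallow corollas

Profitability E/h (J/s): deep corollas = 17/3.6 = 4.72, bramble flowers = 9.7/12 = 0.808, shallow corollas = 13/12 = 1.08.
Ranked: deep corollas > shallow corollas > bramble flowers.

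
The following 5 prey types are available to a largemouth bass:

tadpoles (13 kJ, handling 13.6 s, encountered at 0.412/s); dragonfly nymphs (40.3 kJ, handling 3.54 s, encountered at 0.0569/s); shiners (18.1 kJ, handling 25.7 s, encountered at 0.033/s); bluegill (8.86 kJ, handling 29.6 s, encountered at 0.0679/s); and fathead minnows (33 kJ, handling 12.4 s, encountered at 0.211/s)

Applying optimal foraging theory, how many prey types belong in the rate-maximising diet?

2

Rank by E/h (kJ/s): dragonfly nymphs 11.4, fathead minnows 2.66, tadpoles 0.956, shiners 0.704, bluegill 0.299. Include each in turn until the next type's E/h falls below the running intake rate.
Rate on top 1: 1.909. fathead minnows: 2.66 > 1.909 → include.
Rate on top 2: 2.424. tadpoles: 0.956 < 2.424 → exclude; stop.
Optimal diet: dragonfly nymphs, fathead minnows — 2 of 5 types.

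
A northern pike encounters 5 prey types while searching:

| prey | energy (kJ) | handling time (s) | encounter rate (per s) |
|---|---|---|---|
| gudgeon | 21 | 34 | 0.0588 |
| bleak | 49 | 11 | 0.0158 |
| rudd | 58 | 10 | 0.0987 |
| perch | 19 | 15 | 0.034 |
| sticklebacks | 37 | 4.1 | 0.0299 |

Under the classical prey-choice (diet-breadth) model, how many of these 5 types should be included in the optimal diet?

E/h in descending order: sticklebacks 9.02, rudd 5.8, bleak 4.45, perch 1.27, gudgeon 0.618 kJ/s. The optimal diet is the largest prefix of this list for which every included type satisfies E_i/h_i > R on the types above it.
Rate on top 1: 0.9855. rudd: 5.8 > 0.9855 → include.
Rate on top 2: 3.238. bleak: 4.45 > 3.238 → include.
Rate on top 3: 3.331. perch: 1.27 < 3.331 → exclude; stop.
Optimal diet: sticklebacks, rudd, bleak — 3 of 5 types.

3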